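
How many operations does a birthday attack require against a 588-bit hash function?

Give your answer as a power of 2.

Step 1: The birthday paradox gives collision probability ~50% after sqrt(2^n) = 2^(n/2) hashes.
Step 2: For 588-bit output: 2^(588/2) = 2^294.
Step 3: Approximately 2^294 hash computations needed.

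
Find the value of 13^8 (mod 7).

Step 1: Compute 13^8 mod 7 step by step, reducing modulo 7 at each step.
  13^1 mod 7 = 6
  13^2 mod 7 = (6 * 13) mod 7 = 1
  13^3 mod 7 = (1 * 13) mod 7 = 6
  13^4 mod 7 = (6 * 13) mod 7 = 1
  13^5 mod 7 = (1 * 13) mod 7 = 6
  13^6 mod 7 = (6 * 13) mod 7 = 1
  13^7 mod 7 = (1 * 13) mod 7 = 6
  13^8 mod 7 = (6 * 13) mod 7 = 1
Step 2: Result = 1.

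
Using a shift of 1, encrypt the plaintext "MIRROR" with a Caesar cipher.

Step 1: For each letter, shift forward by 1 positions (mod 26).
  M (position 12) -> position (12+1) mod 26 = 13 -> N
  I (position 8) -> position (8+1) mod 26 = 9 -> J
  R (position 17) -> position (17+1) mod 26 = 18 -> S
  R (position 17) -> position (17+1) mod 26 = 18 -> S
  O (position 14) -> position (14+1) mod 26 = 15 -> P
  R (position 17) -> position (17+1) mod 26 = 18 -> S
Result: NJSSPS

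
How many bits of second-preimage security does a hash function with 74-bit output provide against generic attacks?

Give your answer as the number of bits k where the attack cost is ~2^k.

Step 1: The hash has a 74-bit output.
Step 2: Second-preimage resistance means: given a specific input x, it should be infeasible to find a different y with h(y) = h(x).
With a 74-bit output, a generic search for a second preimage costs about 2^74 evaluations (each trial matches the fixed target with probability 2^-74).
Step 3: Security level = 74 bits.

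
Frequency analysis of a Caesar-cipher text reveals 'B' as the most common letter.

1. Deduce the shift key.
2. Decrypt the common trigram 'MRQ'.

Step 1: In English, 'E' is the most frequent letter (12.7%).
Step 2: The most frequent ciphertext letter is 'B' (position 1).
Step 3: Shift = (1 - 4) mod 26 = 23.
Step 4: Decrypt 'MRQ' by shifting back 23:
  M -> P
  R -> U
  Q -> T
Step 5: 'MRQ' decrypts to 'PUT'.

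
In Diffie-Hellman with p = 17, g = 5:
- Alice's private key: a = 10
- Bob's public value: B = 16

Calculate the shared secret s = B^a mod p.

Step 1: s = B^a mod p = 16^10 mod 17.
  16^1 mod 17 = 16
  16^2 mod 17 = (16 * 16) mod 17 = 1
  16^3 mod 17 = (1 * 16) mod 17 = 16
  16^4 mod 17 = (16 * 16) mod 17 = 1
  16^5 mod 17 = (1 * 16) mod 17 = 16
  16^6 mod 17 = (16 * 16) mod 17 = 1
  16^7 mod 17 = (1 * 16) mod 17 = 16
  16^8 mod 17 = (16 * 16) mod 17 = 1
  16^9 mod 17 = (1 * 16) mod 17 = 16
  16^10 mod 17 = (16 * 16) mod 17 = 1
Result: shared secret = 1.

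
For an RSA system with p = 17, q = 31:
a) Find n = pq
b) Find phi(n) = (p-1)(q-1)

Step 1: n = p * q = 17 * 31 = 527.
Step 2: phi(n) = (p-1)(q-1) = 16 * 30 = 480.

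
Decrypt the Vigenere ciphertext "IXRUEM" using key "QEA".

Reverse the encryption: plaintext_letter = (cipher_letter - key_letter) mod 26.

Step 1: Extend key: QEAQEA
Step 2: Decrypt each letter (c - k) mod 26:
  I(8) - Q(16) = (8-16) mod 26 = 18 = S
  X(23) - E(4) = (23-4) mod 26 = 19 = T
  R(17) - A(0) = (17-0) mod 26 = 17 = R
  U(20) - Q(16) = (20-16) mod 26 = 4 = E
  E(4) - E(4) = (4-4) mod 26 = 0 = A
  M(12) - A(0) = (12-0) mod 26 = 12 = M
Plaintext: STREAM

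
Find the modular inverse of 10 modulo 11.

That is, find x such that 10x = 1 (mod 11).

Step 1: We need x such that 10 * x = 1 (mod 11).
Step 2: Using the extended Euclidean algorithm or trial:
  10 * 10 = 100 = 9 * 11 + 1.
Step 3: Since 100 mod 11 = 1, the inverse is x = 10.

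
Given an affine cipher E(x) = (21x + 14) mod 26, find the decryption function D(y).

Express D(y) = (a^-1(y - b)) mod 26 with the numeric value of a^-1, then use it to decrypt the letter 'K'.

Step 1: Find a^-1, the modular inverse of 21 mod 26.
Step 2: We need 21 * a^-1 = 1 (mod 26).
Step 3: 21 * 5 = 105 = 4 * 26 + 1, so a^-1 = 5.
Step 4: D(y) = 5(y - 14) mod 26.
Step 5: Apply to 'K' (y = 10): D(10) = 5 * (10 - 14) mod 26 = 5 * -4 mod 26 = 6 -> 'G'.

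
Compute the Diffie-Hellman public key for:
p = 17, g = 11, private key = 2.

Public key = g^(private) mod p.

Step 1: A = g^a mod p = 11^2 mod 17.
  11^1 mod 17 = 11
  11^2 mod 17 = (11 * 11) mod 17 = 2
Result: A = 2.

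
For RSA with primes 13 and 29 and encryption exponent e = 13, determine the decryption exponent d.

Step 1: n = 13 * 29 = 377.
Step 2: phi(n) = 12 * 28 = 336.
Step 3: Find d such that 13 * d = 1 (mod 336).
Step 4: d = 13^(-1) mod 336 = 181.
Verification: 13 * 181 = 2353 = 7 * 336 + 1.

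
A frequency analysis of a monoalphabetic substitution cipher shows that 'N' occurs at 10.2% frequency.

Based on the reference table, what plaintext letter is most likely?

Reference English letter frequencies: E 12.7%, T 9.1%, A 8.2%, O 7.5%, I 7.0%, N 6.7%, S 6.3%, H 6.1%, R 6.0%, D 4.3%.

Step 1: The observed frequency is 10.2%.
Step 2: Compare with English frequencies:
  E: 12.7% (difference: 2.5%)
  T: 9.1% (difference: 1.1%) <-- closest
  A: 8.2% (difference: 2.0%)
  O: 7.5% (difference: 2.7%)
  I: 7.0% (difference: 3.2%)
  N: 6.7% (difference: 3.5%)
  S: 6.3% (difference: 3.9%)
  H: 6.1% (difference: 4.1%)
  R: 6.0% (difference: 4.2%)
  D: 4.3% (difference: 5.9%)
Step 3: 'N' most likely represents 'T' (frequency 9.1%).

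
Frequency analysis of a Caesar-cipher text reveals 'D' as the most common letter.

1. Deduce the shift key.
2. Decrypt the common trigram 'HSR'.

Step 1: In English, 'E' is the most frequent letter (12.7%).
Step 2: The most frequent ciphertext letter is 'D' (position 3).
Step 3: Shift = (3 - 4) mod 26 = 25.
Step 4: Decrypt 'HSR' by shifting back 25:
  H -> I
  S -> T
  R -> S
Step 5: 'HSR' decrypts to 'ITS'.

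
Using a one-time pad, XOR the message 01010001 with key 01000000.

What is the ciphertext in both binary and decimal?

Step 1: Write out the XOR operation bit by bit:
  Message: 01010001
  Key:     01000000
  XOR:     00010001
Step 2: Convert to decimal: 00010001 = 17.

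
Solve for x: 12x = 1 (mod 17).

Step 1: We need x such that 12 * x = 1 (mod 17).
Step 2: Using the extended Euclidean algorithm or trial:
  12 * 10 = 120 = 7 * 17 + 1.
Step 3: Since 120 mod 17 = 1, the inverse is x = 10.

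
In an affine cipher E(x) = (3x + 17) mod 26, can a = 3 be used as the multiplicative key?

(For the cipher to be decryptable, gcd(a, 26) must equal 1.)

Step 1: Compute gcd(3, 26).
Step 2: gcd(3, 26) = 1.
Since gcd = 1, 3 is coprime with 26, so it is a valid key.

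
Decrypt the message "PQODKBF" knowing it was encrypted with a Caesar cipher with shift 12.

Step 1: Reverse the shift by subtracting 12 from each letter position.
  P (position 15) -> position (15-12) mod 26 = 3 -> D
  Q (position 16) -> position (16-12) mod 26 = 4 -> E
  O (position 14) -> position (14-12) mod 26 = 2 -> C
  D (position 3) -> position (3-12) mod 26 = 17 -> R
  K (position 10) -> position (10-12) mod 26 = 24 -> Y
  B (position 1) -> position (1-12) mod 26 = 15 -> P
  F (position 5) -> position (5-12) mod 26 = 19 -> T
Decrypted message: DECRYPT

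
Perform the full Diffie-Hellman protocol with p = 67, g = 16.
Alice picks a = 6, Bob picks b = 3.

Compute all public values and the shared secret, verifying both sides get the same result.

Step 1: A = g^a mod p = 16^6 mod 67 = 14.
Step 2: B = g^b mod p = 16^3 mod 67 = 9.
Step 3: Alice computes s = B^a mod p = 9^6 mod 67 = 64.
Step 4: Bob computes s = A^b mod p = 14^3 mod 67 = 64.
Both sides agree: shared secret = 64.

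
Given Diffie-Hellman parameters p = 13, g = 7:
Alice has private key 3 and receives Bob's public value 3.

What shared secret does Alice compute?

Step 1: s = B^a mod p = 3^3 mod 13.
  3^1 mod 13 = 3
  3^2 mod 13 = (3 * 3) mod 13 = 9
  3^3 mod 13 = (9 * 3) mod 13 = 1
Result: shared secret = 1.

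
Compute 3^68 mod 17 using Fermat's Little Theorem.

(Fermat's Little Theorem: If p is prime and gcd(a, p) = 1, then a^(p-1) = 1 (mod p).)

Step 1: Since 17 is prime, by Fermat's Little Theorem: 3^16 = 1 (mod 17).
Step 2: Reduce exponent: 68 mod 16 = 4.
Step 3: So 3^68 = 3^4 (mod 17).
Step 4: 3^4 mod 17 = 13.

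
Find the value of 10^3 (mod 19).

Step 1: Compute 10^3 mod 19 step by step, reducing modulo 19 at each step.
  10^1 mod 19 = 10
  10^2 mod 19 = (10 * 10) mod 19 = 5
  10^3 mod 19 = (5 * 10) mod 19 = 12
Step 2: Result = 12.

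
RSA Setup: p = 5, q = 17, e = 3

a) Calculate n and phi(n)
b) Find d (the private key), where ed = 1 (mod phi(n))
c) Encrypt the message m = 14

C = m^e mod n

Step 1: n = 5 * 17 = 85.
Step 2: phi(n) = (5-1)(17-1) = 4 * 16 = 64.
Step 3: Find d = 3^(-1) mod 64 = 43.
  Verify: 3 * 43 = 129 = 1 (mod 64).
Step 4: C = 14^3 mod 85 = 24.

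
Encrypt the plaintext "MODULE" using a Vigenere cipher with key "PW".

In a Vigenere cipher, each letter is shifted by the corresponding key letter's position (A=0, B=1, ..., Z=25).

Step 1: Repeat key to match plaintext length:
  Plaintext: MODULE
  Key:       PWPWPW
Step 2: Encrypt each letter:
  M(12) + P(15) = (12+15) mod 26 = 1 = B
  O(14) + W(22) = (14+22) mod 26 = 10 = K
  D(3) + P(15) = (3+15) mod 26 = 18 = S
  U(20) + W(22) = (20+22) mod 26 = 16 = Q
  L(11) + P(15) = (11+15) mod 26 = 0 = A
  E(4) + W(22) = (4+22) mod 26 = 0 = A
Ciphertext: BKSQAA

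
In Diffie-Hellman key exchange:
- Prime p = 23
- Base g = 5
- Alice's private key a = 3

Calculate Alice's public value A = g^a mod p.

Step 1: A = g^a mod p = 5^3 mod 23.
  5^1 mod 23 = 5
  5^2 mod 23 = (5 * 5) mod 23 = 2
  5^3 mod 23 = (2 * 5) mod 23 = 10
Result: A = 10.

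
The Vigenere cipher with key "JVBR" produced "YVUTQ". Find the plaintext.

Step 1: Extend key: JVBRJ
Step 2: Decrypt each letter (c - k) mod 26:
  Y(24) - J(9) = (24-9) mod 26 = 15 = P
  V(21) - V(21) = (21-21) mod 26 = 0 = A
  U(20) - B(1) = (20-1) mod 26 = 19 = T
  T(19) - R(17) = (19-17) mod 26 = 2 = C
  Q(16) - J(9) = (16-9) mod 26 = 7 = H
Plaintext: PATCH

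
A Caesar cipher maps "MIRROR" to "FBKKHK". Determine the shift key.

Step 1: Compare first letters: M (position 12) -> F (position 5).
Step 2: Shift = (5 - 12) mod 26 = 19.
The shift value is 19.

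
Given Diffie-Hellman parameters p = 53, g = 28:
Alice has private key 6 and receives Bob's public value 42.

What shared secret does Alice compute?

Step 1: s = B^a mod p = 42^6 mod 53.
  42^1 mod 53 = 42
  42^2 mod 53 = (42 * 42) mod 53 = 15
  42^3 mod 53 = (15 * 42) mod 53 = 47
  42^4 mod 53 = (47 * 42) mod 53 = 13
  42^5 mod 53 = (13 * 42) mod 53 = 16
  42^6 mod 53 = (16 * 42) mod 53 = 36
Result: shared secret = 36.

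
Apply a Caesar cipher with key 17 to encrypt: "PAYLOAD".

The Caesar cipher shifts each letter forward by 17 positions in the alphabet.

Step 1: For each letter, shift forward by 17 positions (mod 26).
  P (position 15) -> position (15+17) mod 26 = 6 -> G
  A (position 0) -> position (0+17) mod 26 = 17 -> R
  Y (position 24) -> position (24+17) mod 26 = 15 -> P
  L (position 11) -> position (11+17) mod 26 = 2 -> C
  O (position 14) -> position (14+17) mod 26 = 5 -> F
  A (position 0) -> position (0+17) mod 26 = 17 -> R
  D (position 3) -> position (3+17) mod 26 = 20 -> U
Result: GRPCFRU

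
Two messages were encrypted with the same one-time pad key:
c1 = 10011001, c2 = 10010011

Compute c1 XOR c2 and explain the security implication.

Step 1: c1 XOR c2 = (m1 XOR k) XOR (m2 XOR k).
Step 2: By XOR associativity/commutativity: = m1 XOR m2 XOR k XOR k = m1 XOR m2.
Step 3: 10011001 XOR 10010011 = 00001010 = 10.
Step 4: The key cancels out! An attacker learns m1 XOR m2 = 10, revealing the relationship between plaintexts.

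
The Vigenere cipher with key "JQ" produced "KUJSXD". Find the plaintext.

Step 1: Extend key: JQJQJQ
Step 2: Decrypt each letter (c - k) mod 26:
  K(10) - J(9) = (10-9) mod 26 = 1 = B
  U(20) - Q(16) = (20-16) mod 26 = 4 = E
  J(9) - J(9) = (9-9) mod 26 = 0 = A
  S(18) - Q(16) = (18-16) mod 26 = 2 = C
  X(23) - J(9) = (23-9) mod 26 = 14 = O
  D(3) - Q(16) = (3-16) mod 26 = 13 = N
Plaintext: BEACON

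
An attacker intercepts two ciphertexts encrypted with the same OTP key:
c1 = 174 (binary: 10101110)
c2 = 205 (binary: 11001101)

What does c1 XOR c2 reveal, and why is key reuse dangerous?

Step 1: c1 XOR c2 = (m1 XOR k) XOR (m2 XOR k).
Step 2: By XOR associativity/commutativity: = m1 XOR m2 XOR k XOR k = m1 XOR m2.
Step 3: 10101110 XOR 11001101 = 01100011 = 99.
Step 4: The key cancels out! An attacker learns m1 XOR m2 = 99, revealing the relationship between plaintexts.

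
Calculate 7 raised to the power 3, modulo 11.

Step 1: Compute 7^3 mod 11 step by step, reducing modulo 11 at each step.
  7^1 mod 11 = 7
  7^2 mod 11 = (7 * 7) mod 11 = 5
  7^3 mod 11 = (5 * 7) mod 11 = 2
Step 2: Result = 2.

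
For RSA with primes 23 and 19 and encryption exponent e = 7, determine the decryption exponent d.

Step 1: n = 23 * 19 = 437.
Step 2: phi(n) = 22 * 18 = 396.
Step 3: Find d such that 7 * d = 1 (mod 396).
Step 4: d = 7^(-1) mod 396 = 283.
Verification: 7 * 283 = 1981 = 5 * 396 + 1.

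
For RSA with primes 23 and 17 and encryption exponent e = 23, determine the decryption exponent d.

Step 1: n = 23 * 17 = 391.
Step 2: phi(n) = 22 * 16 = 352.
Step 3: Find d such that 23 * d = 1 (mod 352).
Step 4: d = 23^(-1) mod 352 = 199.
Verification: 23 * 199 = 4577 = 13 * 352 + 1.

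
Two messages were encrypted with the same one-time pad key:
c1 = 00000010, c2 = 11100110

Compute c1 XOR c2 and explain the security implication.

Step 1: c1 XOR c2 = (m1 XOR k) XOR (m2 XOR k).
Step 2: By XOR associativity/commutativity: = m1 XOR m2 XOR k XOR k = m1 XOR m2.
Step 3: 00000010 XOR 11100110 = 11100100 = 228.
Step 4: The key cancels out! An attacker learns m1 XOR m2 = 228, revealing the relationship between plaintexts.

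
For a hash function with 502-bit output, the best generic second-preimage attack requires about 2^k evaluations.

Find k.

Step 1: The hash has a 502-bit output.
Step 2: Second-preimage resistance means: given a specific input x, it should be infeasible to find a different y with h(y) = h(x).
With a 502-bit output, a generic search for a second preimage costs about 2^502 evaluations (each trial matches the fixed target with probability 2^-502).
Step 3: Security level = 502 bits.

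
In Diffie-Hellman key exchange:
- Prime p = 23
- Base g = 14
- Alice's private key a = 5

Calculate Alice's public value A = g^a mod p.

Step 1: A = g^a mod p = 14^5 mod 23.
  14^1 mod 23 = 14
  14^2 mod 23 = (14 * 14) mod 23 = 12
  14^3 mod 23 = (12 * 14) mod 23 = 7
  14^4 mod 23 = (7 * 14) mod 23 = 6
  14^5 mod 23 = (6 * 14) mod 23 = 15
Result: A = 15.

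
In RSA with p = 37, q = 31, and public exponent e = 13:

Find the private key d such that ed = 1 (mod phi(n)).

Step 1: n = 37 * 31 = 1147.
Step 2: phi(n) = 36 * 30 = 1080.
Step 3: Find d such that 13 * d = 1 (mod 1080).
Step 4: d = 13^(-1) mod 1080 = 997.
Verification: 13 * 997 = 12961 = 12 * 1080 + 1.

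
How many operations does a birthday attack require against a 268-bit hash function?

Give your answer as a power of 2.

Step 1: The birthday paradox gives collision probability ~50% after sqrt(2^n) = 2^(n/2) hashes.
Step 2: For 268-bit output: 2^(268/2) = 2^134.
Step 3: Approximately 2^134 hash computations needed.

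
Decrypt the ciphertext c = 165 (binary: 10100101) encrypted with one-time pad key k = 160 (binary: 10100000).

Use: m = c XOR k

Step 1: XOR ciphertext with key:
  Ciphertext: 10100101
  Key:        10100000
  XOR:        00000101
Step 2: Plaintext = 00000101 = 5 in decimal.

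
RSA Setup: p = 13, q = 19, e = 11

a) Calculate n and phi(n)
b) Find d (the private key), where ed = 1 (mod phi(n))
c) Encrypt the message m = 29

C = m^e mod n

Step 1: n = 13 * 19 = 247.
Step 2: phi(n) = (13-1)(19-1) = 12 * 18 = 216.
Step 3: Find d = 11^(-1) mod 216 = 59.
  Verify: 11 * 59 = 649 = 1 (mod 216).
Step 4: C = 29^11 mod 247 = 204.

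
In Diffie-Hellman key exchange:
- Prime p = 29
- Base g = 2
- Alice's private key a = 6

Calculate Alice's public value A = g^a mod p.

Step 1: A = g^a mod p = 2^6 mod 29.
  2^1 mod 29 = 2
  2^2 mod 29 = (2 * 2) mod 29 = 4
  2^3 mod 29 = (4 * 2) mod 29 = 8
  2^4 mod 29 = (8 * 2) mod 29 = 16
  2^5 mod 29 = (16 * 2) mod 29 = 3
  2^6 mod 29 = (3 * 2) mod 29 = 6
Result: A = 6.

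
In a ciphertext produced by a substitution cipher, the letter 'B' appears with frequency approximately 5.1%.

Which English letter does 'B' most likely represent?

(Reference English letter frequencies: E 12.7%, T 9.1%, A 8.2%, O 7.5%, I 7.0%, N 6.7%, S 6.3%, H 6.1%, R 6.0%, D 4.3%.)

Step 1: The observed frequency is 5.1%.
Step 2: Compare with English frequencies:
  E: 12.7% (difference: 7.6%)
  T: 9.1% (difference: 4.0%)
  A: 8.2% (difference: 3.1%)
  O: 7.5% (difference: 2.4%)
  I: 7.0% (difference: 1.9%)
  N: 6.7% (difference: 1.6%)
  S: 6.3% (difference: 1.2%)
  H: 6.1% (difference: 1.0%)
  R: 6.0% (difference: 0.9%)
  D: 4.3% (difference: 0.8%) <-- closest
Step 3: 'B' most likely represents 'D' (frequency 4.3%).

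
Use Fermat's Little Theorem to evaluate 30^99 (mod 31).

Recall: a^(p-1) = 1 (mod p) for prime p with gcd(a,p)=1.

Step 1: Since 31 is prime, by Fermat's Little Theorem: 30^30 = 1 (mod 31).
Step 2: Reduce exponent: 99 mod 30 = 9.
Step 3: So 30^99 = 30^9 (mod 31).
Step 4: 30^9 mod 31 = 30.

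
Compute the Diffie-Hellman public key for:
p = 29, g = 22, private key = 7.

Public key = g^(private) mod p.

Step 1: A = g^a mod p = 22^7 mod 29.
  22^1 mod 29 = 22
  22^2 mod 29 = (22 * 22) mod 29 = 20
  22^3 mod 29 = (20 * 22) mod 29 = 5
  22^4 mod 29 = (5 * 22) mod 29 = 23
  22^5 mod 29 = (23 * 22) mod 29 = 13
  22^6 mod 29 = (13 * 22) mod 29 = 25
  22^7 mod 29 = (25 * 22) mod 29 = 28
Result: A = 28.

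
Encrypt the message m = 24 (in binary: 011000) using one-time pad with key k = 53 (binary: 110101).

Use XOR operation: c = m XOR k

Step 1: Write out the XOR operation bit by bit:
  Message: 011000
  Key:     110101
  XOR:     101101
Step 2: Convert to decimal: 101101 = 45.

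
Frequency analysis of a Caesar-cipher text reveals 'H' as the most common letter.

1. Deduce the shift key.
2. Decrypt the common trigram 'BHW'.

Step 1: In English, 'E' is the most frequent letter (12.7%).
Step 2: The most frequent ciphertext letter is 'H' (position 7).
Step 3: Shift = (7 - 4) mod 26 = 3.
Step 4: Decrypt 'BHW' by shifting back 3:
  B -> Y
  H -> E
  W -> T
Step 5: 'BHW' decrypts to 'YET'.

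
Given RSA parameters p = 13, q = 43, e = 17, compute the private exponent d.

Step 1: n = 13 * 43 = 559.
Step 2: phi(n) = 12 * 42 = 504.
Step 3: Find d such that 17 * d = 1 (mod 504).
Step 4: d = 17^(-1) mod 504 = 89.
Verification: 17 * 89 = 1513 = 3 * 504 + 1.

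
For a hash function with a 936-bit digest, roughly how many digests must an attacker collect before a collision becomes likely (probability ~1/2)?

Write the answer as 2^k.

Step 1: The birthday paradox gives collision probability ~50% after sqrt(2^n) = 2^(n/2) hashes.
Step 2: For 936-bit output: 2^(936/2) = 2^468.
Step 3: Approximately 2^468 hash computations needed.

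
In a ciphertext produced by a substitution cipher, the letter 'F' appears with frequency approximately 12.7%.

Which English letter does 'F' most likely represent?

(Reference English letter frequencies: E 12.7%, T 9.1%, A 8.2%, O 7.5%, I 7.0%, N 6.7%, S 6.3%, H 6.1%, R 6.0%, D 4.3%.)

Step 1: The observed frequency is 12.7%.
Step 2: Compare with English frequencies:
  E: 12.7% (difference: 0.0%) <-- closest
  T: 9.1% (difference: 3.6%)
  A: 8.2% (difference: 4.5%)
  O: 7.5% (difference: 5.2%)
  I: 7.0% (difference: 5.7%)
  N: 6.7% (difference: 6.0%)
  S: 6.3% (difference: 6.4%)
  H: 6.1% (difference: 6.6%)
  R: 6.0% (difference: 6.7%)
  D: 4.3% (difference: 8.4%)
Step 3: 'F' most likely represents 'E' (frequency 12.7%).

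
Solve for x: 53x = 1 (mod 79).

Step 1: We need x such that 53 * x = 1 (mod 79).
Step 2: Using the extended Euclidean algorithm or trial:
  53 * 3 = 159 = 2 * 79 + 1.
Step 3: Since 159 mod 79 = 1, the inverse is x = 3.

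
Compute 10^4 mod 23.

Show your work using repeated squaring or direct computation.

Step 1: Compute 10^4 mod 23 step by step, reducing modulo 23 at each step.
  10^1 mod 23 = 10
  10^2 mod 23 = (10 * 10) mod 23 = 8
  10^3 mod 23 = (8 * 10) mod 23 = 11
  10^4 mod 23 = (11 * 10) mod 23 = 18
Step 2: Result = 18.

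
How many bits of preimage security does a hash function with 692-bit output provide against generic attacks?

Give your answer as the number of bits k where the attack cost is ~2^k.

Step 1: The hash has a 692-bit output.
Step 2: Preimage resistance means: given a digest h(x), it should be infeasible to find any input that hashes to it.
With a 692-bit output there are 2^692 possible digests, so a generic brute-force preimage search costs about 2^692 evaluations.
Step 3: Security level = 692 bits.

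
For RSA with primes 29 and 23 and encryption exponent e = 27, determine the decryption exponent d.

Step 1: n = 29 * 23 = 667.
Step 2: phi(n) = 28 * 22 = 616.
Step 3: Find d such that 27 * d = 1 (mod 616).
Step 4: d = 27^(-1) mod 616 = 251.
Verification: 27 * 251 = 6777 = 11 * 616 + 1.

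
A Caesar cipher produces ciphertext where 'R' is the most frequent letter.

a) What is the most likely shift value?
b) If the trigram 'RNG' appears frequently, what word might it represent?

Step 1: In English, 'E' is the most frequent letter (12.7%).
Step 2: The most frequent ciphertext letter is 'R' (position 17).
Step 3: Shift = (17 - 4) mod 26 = 13.
Step 4: Decrypt 'RNG' by shifting back 13:
  R -> E
  N -> A
  G -> T
Step 5: 'RNG' decrypts to 'EAT'.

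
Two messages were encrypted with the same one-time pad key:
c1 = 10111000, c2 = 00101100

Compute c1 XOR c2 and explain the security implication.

Step 1: c1 XOR c2 = (m1 XOR k) XOR (m2 XOR k).
Step 2: By XOR associativity/commutativity: = m1 XOR m2 XOR k XOR k = m1 XOR m2.
Step 3: 10111000 XOR 00101100 = 10010100 = 148.
Step 4: The key cancels out! An attacker learns m1 XOR m2 = 148, revealing the relationship between plaintexts.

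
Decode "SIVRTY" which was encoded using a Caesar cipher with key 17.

Step 1: Reverse the shift by subtracting 17 from each letter position.
  S (position 18) -> position (18-17) mod 26 = 1 -> B
  I (position 8) -> position (8-17) mod 26 = 17 -> R
  V (position 21) -> position (21-17) mod 26 = 4 -> E
  R (position 17) -> position (17-17) mod 26 = 0 -> A
  T (position 19) -> position (19-17) mod 26 = 2 -> C
  Y (position 24) -> position (24-17) mod 26 = 7 -> H
Decrypted message: BREACH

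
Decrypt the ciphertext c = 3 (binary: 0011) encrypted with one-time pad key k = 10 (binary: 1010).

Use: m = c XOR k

Step 1: XOR ciphertext with key:
  Ciphertext: 0011
  Key:        1010
  XOR:        1001
Step 2: Plaintext = 1001 = 9 in decimal.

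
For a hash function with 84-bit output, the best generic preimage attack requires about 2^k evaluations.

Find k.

Step 1: The hash has a 84-bit output.
Step 2: Preimage resistance means: given a digest h(x), it should be infeasible to find any input that hashes to it.
With a 84-bit output there are 2^84 possible digests, so a generic brute-force preimage search costs about 2^84 evaluations.
Step 3: Security level = 84 bits.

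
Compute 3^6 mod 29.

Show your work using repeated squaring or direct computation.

Step 1: Compute 3^6 mod 29 step by step, reducing modulo 29 at each step.
  3^1 mod 29 = 3
  3^2 mod 29 = (3 * 3) mod 29 = 9
  3^3 mod 29 = (9 * 3) mod 29 = 27
  3^4 mod 29 = (27 * 3) mod 29 = 23
  3^5 mod 29 = (23 * 3) mod 29 = 11
  3^6 mod 29 = (11 * 3) mod 29 = 4
Step 2: Result = 4.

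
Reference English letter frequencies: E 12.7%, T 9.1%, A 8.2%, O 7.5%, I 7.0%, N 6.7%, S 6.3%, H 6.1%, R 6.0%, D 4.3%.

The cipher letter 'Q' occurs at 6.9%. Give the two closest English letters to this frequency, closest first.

Step 1: Observed frequency of 'Q' is 6.9%.
Step 2: Compute distances to each reference frequency and sort:
  I (7.0%): difference = 0.1% <-- BEST
  N (6.7%): difference = 0.2% <-- RUNNER-UP
  O (7.5%): difference = 0.6%
  S (6.3%): difference = 0.6%
  H (6.1%): difference = 0.8%
Step 3: Most likely is 'I' (7.0%, diff 0.1%); second most likely is 'N' (6.7%, diff 0.2%).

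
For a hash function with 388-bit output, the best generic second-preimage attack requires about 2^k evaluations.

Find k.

Step 1: The hash has a 388-bit output.
Step 2: Second-preimage resistance means: given a specific input x, it should be infeasible to find a different y with h(y) = h(x).
With a 388-bit output, a generic search for a second preimage costs about 2^388 evaluations (each trial matches the fixed target with probability 2^-388).
Step 3: Security level = 388 bits.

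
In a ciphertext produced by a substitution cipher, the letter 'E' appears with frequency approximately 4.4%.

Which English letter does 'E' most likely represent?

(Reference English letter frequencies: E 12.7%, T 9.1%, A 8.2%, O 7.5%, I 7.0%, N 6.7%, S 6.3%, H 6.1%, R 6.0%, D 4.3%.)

Step 1: The observed frequency is 4.4%.
Step 2: Compare with English frequencies:
  E: 12.7% (difference: 8.3%)
  T: 9.1% (difference: 4.7%)
  A: 8.2% (difference: 3.8%)
  O: 7.5% (difference: 3.1%)
  I: 7.0% (difference: 2.6%)
  N: 6.7% (difference: 2.3%)
  S: 6.3% (difference: 1.9%)
  H: 6.1% (difference: 1.7%)
  R: 6.0% (difference: 1.6%)
  D: 4.3% (difference: 0.1%) <-- closest
Step 3: 'E' most likely represents 'D' (frequency 4.3%).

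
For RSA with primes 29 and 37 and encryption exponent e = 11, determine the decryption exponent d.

Step 1: n = 29 * 37 = 1073.
Step 2: phi(n) = 28 * 36 = 1008.
Step 3: Find d such that 11 * d = 1 (mod 1008).
Step 4: d = 11^(-1) mod 1008 = 275.
Verification: 11 * 275 = 3025 = 3 * 1008 + 1.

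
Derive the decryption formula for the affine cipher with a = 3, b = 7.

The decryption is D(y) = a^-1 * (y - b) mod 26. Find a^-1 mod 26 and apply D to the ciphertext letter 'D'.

Step 1: Find a^-1, the modular inverse of 3 mod 26.
Step 2: We need 3 * a^-1 = 1 (mod 26).
Step 3: 3 * 9 = 27 = 1 * 26 + 1, so a^-1 = 9.
Step 4: D(y) = 9(y - 7) mod 26.
Step 5: Apply to 'D' (y = 3): D(3) = 9 * (3 - 7) mod 26 = 9 * -4 mod 26 = 16 -> 'Q'.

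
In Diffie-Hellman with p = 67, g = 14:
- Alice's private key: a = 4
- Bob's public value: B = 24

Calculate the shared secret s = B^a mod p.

Step 1: s = B^a mod p = 24^4 mod 67.
  24^1 mod 67 = 24
  24^2 mod 67 = (24 * 24) mod 67 = 40
  24^3 mod 67 = (40 * 24) mod 67 = 22
  24^4 mod 67 = (22 * 24) mod 67 = 59
Result: shared secret = 59.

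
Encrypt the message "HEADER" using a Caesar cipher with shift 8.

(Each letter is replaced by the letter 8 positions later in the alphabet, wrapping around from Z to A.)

Step 1: For each letter, shift forward by 8 positions (mod 26).
  H (position 7) -> position (7+8) mod 26 = 15 -> P
  E (position 4) -> position (4+8) mod 26 = 12 -> M
  A (position 0) -> position (0+8) mod 26 = 8 -> I
  D (position 3) -> position (3+8) mod 26 = 11 -> L
  E (position 4) -> position (4+8) mod 26 = 12 -> M
  R (position 17) -> position (17+8) mod 26 = 25 -> Z
Result: PMILMZ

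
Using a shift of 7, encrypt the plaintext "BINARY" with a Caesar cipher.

Step 1: For each letter, shift forward by 7 positions (mod 26).
  B (position 1) -> position (1+7) mod 26 = 8 -> I
  I (position 8) -> position (8+7) mod 26 = 15 -> P
  N (position 13) -> position (13+7) mod 26 = 20 -> U
  A (position 0) -> position (0+7) mod 26 = 7 -> H
  R (position 17) -> position (17+7) mod 26 = 24 -> Y
  Y (position 24) -> position (24+7) mod 26 = 5 -> F
Result: IPUHYF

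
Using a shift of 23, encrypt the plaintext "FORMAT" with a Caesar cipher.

Step 1: For each letter, shift forward by 23 positions (mod 26).
  F (position 5) -> position (5+23) mod 26 = 2 -> C
  O (position 14) -> position (14+23) mod 26 = 11 -> L
  R (position 17) -> position (17+23) mod 26 = 14 -> O
  M (position 12) -> position (12+23) mod 26 = 9 -> J
  A (position 0) -> position (0+23) mod 26 = 23 -> X
  T (position 19) -> position (19+23) mod 26 = 16 -> Q
Result: CLOJXQ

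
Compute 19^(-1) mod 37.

Step 1: We need x such that 19 * x = 1 (mod 37).
Step 2: Using the extended Euclidean algorithm or trial:
  19 * 2 = 38 = 1 * 37 + 1.
Step 3: Since 38 mod 37 = 1, the inverse is x = 2.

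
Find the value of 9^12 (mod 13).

Step 1: Compute 9^12 mod 13 step by step, reducing modulo 13 at each step.
  9^1 mod 13 = 9
  9^2 mod 13 = (9 * 9) mod 13 = 3
  9^3 mod 13 = (3 * 9) mod 13 = 1
  9^4 mod 13 = (1 * 9) mod 13 = 9
  9^5 mod 13 = (9 * 9) mod 13 = 3
  9^6 mod 13 = (3 * 9) mod 13 = 1
  9^7 mod 13 = (1 * 9) mod 13 = 9
  9^8 mod 13 = (9 * 9) mod 13 = 3
  9^9 mod 13 = (3 * 9) mod 13 = 1
  9^10 mod 13 = (1 * 9) mod 13 = 9
  9^11 mod 13 = (9 * 9) mod 13 = 3
  9^12 mod 13 = (3 * 9) mod 13 = 1
Step 2: Result = 1.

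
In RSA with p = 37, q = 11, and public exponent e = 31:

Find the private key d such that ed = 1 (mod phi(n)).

Step 1: n = 37 * 11 = 407.
Step 2: phi(n) = 36 * 10 = 360.
Step 3: Find d such that 31 * d = 1 (mod 360).
Step 4: d = 31^(-1) mod 360 = 151.
Verification: 31 * 151 = 4681 = 13 * 360 + 1.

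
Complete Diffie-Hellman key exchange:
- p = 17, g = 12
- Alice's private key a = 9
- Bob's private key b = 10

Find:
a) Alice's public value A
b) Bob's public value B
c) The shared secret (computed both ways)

Step 1: A = g^a mod p = 12^9 mod 17 = 5.
Step 2: B = g^b mod p = 12^10 mod 17 = 9.
Step 3: Alice computes s = B^a mod p = 9^9 mod 17 = 9.
Step 4: Bob computes s = A^b mod p = 5^10 mod 17 = 9.
Both sides agree: shared secret = 9.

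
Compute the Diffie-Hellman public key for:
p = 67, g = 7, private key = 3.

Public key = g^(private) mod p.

Step 1: A = g^a mod p = 7^3 mod 67.
  7^1 mod 67 = 7
  7^2 mod 67 = (7 * 7) mod 67 = 49
  7^3 mod 67 = (49 * 7) mod 67 = 8
Result: A = 8.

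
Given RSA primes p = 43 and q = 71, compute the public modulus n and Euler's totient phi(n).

Step 1: n = p * q = 43 * 71 = 3053.
Step 2: phi(n) = (p-1)(q-1) = 42 * 70 = 2940.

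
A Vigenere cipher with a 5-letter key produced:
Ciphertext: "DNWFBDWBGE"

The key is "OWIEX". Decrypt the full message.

Step 1: Key 'OWIEX' has length 5. Extended key: OWIEXOWIEX
Step 2: Decrypt each position:
  D(3) - O(14) = 15 = P
  N(13) - W(22) = 17 = R
  W(22) - I(8) = 14 = O
  F(5) - E(4) = 1 = B
  B(1) - X(23) = 4 = E
  D(3) - O(14) = 15 = P
  W(22) - W(22) = 0 = A
  B(1) - I(8) = 19 = T
  G(6) - E(4) = 2 = C
  E(4) - X(23) = 7 = H
Plaintext: PROBEPATCH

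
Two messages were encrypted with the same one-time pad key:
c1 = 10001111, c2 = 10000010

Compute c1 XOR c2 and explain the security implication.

Step 1: c1 XOR c2 = (m1 XOR k) XOR (m2 XOR k).
Step 2: By XOR associativity/commutativity: = m1 XOR m2 XOR k XOR k = m1 XOR m2.
Step 3: 10001111 XOR 10000010 = 00001101 = 13.
Step 4: The key cancels out! An attacker learns m1 XOR m2 = 13, revealing the relationship between plaintexts.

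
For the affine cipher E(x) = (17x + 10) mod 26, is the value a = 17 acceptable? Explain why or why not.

Step 1: Compute gcd(17, 26).
Step 2: gcd(17, 26) = 1.
Since gcd = 1, 17 is coprime with 26, so it is a valid key.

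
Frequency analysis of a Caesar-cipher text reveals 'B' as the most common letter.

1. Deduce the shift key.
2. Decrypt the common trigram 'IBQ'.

Step 1: In English, 'E' is the most frequent letter (12.7%).
Step 2: The most frequent ciphertext letter is 'B' (position 1).
Step 3: Shift = (1 - 4) mod 26 = 23.
Step 4: Decrypt 'IBQ' by shifting back 23:
  I -> L
  B -> E
  Q -> T
Step 5: 'IBQ' decrypts to 'LET'.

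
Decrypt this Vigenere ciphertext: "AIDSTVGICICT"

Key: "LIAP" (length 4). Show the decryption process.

Step 1: Key 'LIAP' has length 4. Extended key: LIAPLIAPLIAP
Step 2: Decrypt each position:
  A(0) - L(11) = 15 = P
  I(8) - I(8) = 0 = A
  D(3) - A(0) = 3 = D
  S(18) - P(15) = 3 = D
  T(19) - L(11) = 8 = I
  V(21) - I(8) = 13 = N
  G(6) - A(0) = 6 = G
  I(8) - P(15) = 19 = T
  C(2) - L(11) = 17 = R
  I(8) - I(8) = 0 = A
  C(2) - A(0) = 2 = C
  T(19) - P(15) = 4 = E
Plaintext: PADDINGTRACE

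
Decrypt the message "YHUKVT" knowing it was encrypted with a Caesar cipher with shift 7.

Step 1: Reverse the shift by subtracting 7 from each letter position.
  Y (position 24) -> position (24-7) mod 26 = 17 -> R
  H (position 7) -> position (7-7) mod 26 = 0 -> A
  U (position 20) -> position (20-7) mod 26 = 13 -> N
  K (position 10) -> position (10-7) mod 26 = 3 -> D
  V (position 21) -> position (21-7) mod 26 = 14 -> O
  T (position 19) -> position (19-7) mod 26 = 12 -> M
Decrypted message: RANDOM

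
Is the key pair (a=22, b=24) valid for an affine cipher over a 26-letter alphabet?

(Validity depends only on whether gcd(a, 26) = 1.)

Step 1: Compute gcd(22, 26).
Step 2: gcd(22, 26) = 2.
Since gcd = 2 != 1, 22 shares a common factor with 26, so it cannot be used.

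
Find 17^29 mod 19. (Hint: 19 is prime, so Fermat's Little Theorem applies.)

Step 1: Since 19 is prime, by Fermat's Little Theorem: 17^18 = 1 (mod 19).
Step 2: Reduce exponent: 29 mod 18 = 11.
Step 3: So 17^29 = 17^11 (mod 19).
Step 4: 17^11 mod 19 = 4.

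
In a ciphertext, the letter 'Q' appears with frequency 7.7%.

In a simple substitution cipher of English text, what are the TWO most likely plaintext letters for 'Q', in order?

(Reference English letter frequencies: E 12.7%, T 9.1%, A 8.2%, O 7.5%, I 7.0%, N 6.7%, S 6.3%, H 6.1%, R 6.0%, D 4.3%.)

Step 1: Observed frequency of 'Q' is 7.7%.
Step 2: Compute distances to each reference frequency and sort:
  O (7.5%): difference = 0.2% <-- BEST
  A (8.2%): difference = 0.5% <-- RUNNER-UP
  I (7.0%): difference = 0.7%
  N (6.7%): difference = 1.0%
  T (9.1%): difference = 1.4%
Step 3: Most likely is 'O' (7.5%, diff 0.2%); second most likely is 'A' (8.2%, diff 0.5%).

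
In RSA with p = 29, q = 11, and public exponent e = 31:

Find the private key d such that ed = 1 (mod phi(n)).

Step 1: n = 29 * 11 = 319.
Step 2: phi(n) = 28 * 10 = 280.
Step 3: Find d such that 31 * d = 1 (mod 280).
Step 4: d = 31^(-1) mod 280 = 271.
Verification: 31 * 271 = 8401 = 30 * 280 + 1.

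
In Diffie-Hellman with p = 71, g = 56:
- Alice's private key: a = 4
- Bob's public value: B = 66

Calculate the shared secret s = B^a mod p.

Step 1: s = B^a mod p = 66^4 mod 71.
  66^1 mod 71 = 66
  66^2 mod 71 = (66 * 66) mod 71 = 25
  66^3 mod 71 = (25 * 66) mod 71 = 17
  66^4 mod 71 = (17 * 66) mod 71 = 57
Result: shared secret = 57.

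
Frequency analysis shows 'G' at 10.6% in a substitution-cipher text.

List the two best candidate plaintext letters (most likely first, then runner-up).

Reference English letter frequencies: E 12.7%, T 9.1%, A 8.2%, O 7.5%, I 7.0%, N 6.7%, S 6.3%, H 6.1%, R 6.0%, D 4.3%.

Step 1: Observed frequency of 'G' is 10.6%.
Step 2: Compute distances to each reference frequency and sort:
  T (9.1%): difference = 1.5% <-- BEST
  E (12.7%): difference = 2.1% <-- RUNNER-UP
  A (8.2%): difference = 2.4%
  O (7.5%): difference = 3.1%
  I (7.0%): difference = 3.6%
Step 3: Most likely is 'T' (9.1%, diff 1.5%); second most likely is 'E' (12.7%, diff 2.1%).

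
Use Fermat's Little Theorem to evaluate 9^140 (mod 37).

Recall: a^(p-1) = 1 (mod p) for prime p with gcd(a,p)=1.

Step 1: Since 37 is prime, by Fermat's Little Theorem: 9^36 = 1 (mod 37).
Step 2: Reduce exponent: 140 mod 36 = 32.
Step 3: So 9^140 = 9^32 (mod 37).
Step 4: 9^32 mod 37 = 34.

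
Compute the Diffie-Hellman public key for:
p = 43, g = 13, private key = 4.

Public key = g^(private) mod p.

Step 1: A = g^a mod p = 13^4 mod 43.
  13^1 mod 43 = 13
  13^2 mod 43 = (13 * 13) mod 43 = 40
  13^3 mod 43 = (40 * 13) mod 43 = 4
  13^4 mod 43 = (4 * 13) mod 43 = 9
Result: A = 9.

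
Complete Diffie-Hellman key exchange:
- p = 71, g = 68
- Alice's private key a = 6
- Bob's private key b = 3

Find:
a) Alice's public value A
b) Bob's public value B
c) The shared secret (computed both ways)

Step 1: A = g^a mod p = 68^6 mod 71 = 19.
Step 2: B = g^b mod p = 68^3 mod 71 = 44.
Step 3: Alice computes s = B^a mod p = 44^6 mod 71 = 43.
Step 4: Bob computes s = A^b mod p = 19^3 mod 71 = 43.
Both sides agree: shared secret = 43.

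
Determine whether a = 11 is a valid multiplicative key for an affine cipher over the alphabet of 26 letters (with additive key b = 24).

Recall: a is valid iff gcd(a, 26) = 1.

Step 1: Compute gcd(11, 26).
Step 2: gcd(11, 26) = 1.
Since gcd = 1, 11 is coprime with 26, so it is a valid key.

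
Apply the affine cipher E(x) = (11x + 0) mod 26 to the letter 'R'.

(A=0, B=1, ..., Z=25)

Step 1: Convert 'R' to number: x = 17.
Step 2: E(17) = (11 * 17 + 0) mod 26 = 187 mod 26 = 5.
Step 3: Convert 5 back to letter: F.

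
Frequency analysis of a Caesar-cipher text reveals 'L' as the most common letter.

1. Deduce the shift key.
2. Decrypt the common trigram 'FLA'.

Step 1: In English, 'E' is the most frequent letter (12.7%).
Step 2: The most frequent ciphertext letter is 'L' (position 11).
Step 3: Shift = (11 - 4) mod 26 = 7.
Step 4: Decrypt 'FLA' by shifting back 7:
  F -> Y
  L -> E
  A -> T
Step 5: 'FLA' decrypts to 'YET'.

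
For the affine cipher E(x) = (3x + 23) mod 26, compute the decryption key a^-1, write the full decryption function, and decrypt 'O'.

Step 1: Find a^-1, the modular inverse of 3 mod 26.
Step 2: We need 3 * a^-1 = 1 (mod 26).
Step 3: 3 * 9 = 27 = 1 * 26 + 1, so a^-1 = 9.
Step 4: D(y) = 9(y - 23) mod 26.
Step 5: Apply to 'O' (y = 14): D(14) = 9 * (14 - 23) mod 26 = 9 * -9 mod 26 = 23 -> 'X'.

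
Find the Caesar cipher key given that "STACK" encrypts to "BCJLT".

Step 1: Compare first letters: S (position 18) -> B (position 1).
Step 2: Shift = (1 - 18) mod 26 = 9.
The shift value is 9.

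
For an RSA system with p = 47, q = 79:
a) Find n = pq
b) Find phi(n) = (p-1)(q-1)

Step 1: n = p * q = 47 * 79 = 3713.
Step 2: phi(n) = (p-1)(q-1) = 46 * 78 = 3588.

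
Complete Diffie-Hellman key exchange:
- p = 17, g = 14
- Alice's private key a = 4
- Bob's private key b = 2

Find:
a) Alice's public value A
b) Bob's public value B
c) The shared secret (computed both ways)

Step 1: A = g^a mod p = 14^4 mod 17 = 13.
Step 2: B = g^b mod p = 14^2 mod 17 = 9.
Step 3: Alice computes s = B^a mod p = 9^4 mod 17 = 16.
Step 4: Bob computes s = A^b mod p = 13^2 mod 17 = 16.
Both sides agree: shared secret = 16.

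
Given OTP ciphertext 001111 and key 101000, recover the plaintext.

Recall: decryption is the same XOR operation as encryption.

Step 1: XOR ciphertext with key:
  Ciphertext: 001111
  Key:        101000
  XOR:        100111
Step 2: Plaintext = 100111 = 39 in decimal.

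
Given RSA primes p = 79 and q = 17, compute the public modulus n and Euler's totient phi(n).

Step 1: n = p * q = 79 * 17 = 1343.
Step 2: phi(n) = (p-1)(q-1) = 78 * 16 = 1248.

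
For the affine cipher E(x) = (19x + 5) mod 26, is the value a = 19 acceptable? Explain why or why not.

Step 1: Compute gcd(19, 26).
Step 2: gcd(19, 26) = 1.
Since gcd = 1, 19 is coprime with 26, so it is a valid key.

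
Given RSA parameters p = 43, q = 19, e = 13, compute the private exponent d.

Step 1: n = 43 * 19 = 817.
Step 2: phi(n) = 42 * 18 = 756.
Step 3: Find d such that 13 * d = 1 (mod 756).
Step 4: d = 13^(-1) mod 756 = 349.
Verification: 13 * 349 = 4537 = 6 * 756 + 1.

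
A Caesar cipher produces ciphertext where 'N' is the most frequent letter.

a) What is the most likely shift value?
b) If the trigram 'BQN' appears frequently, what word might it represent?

Step 1: In English, 'E' is the most frequent letter (12.7%).
Step 2: The most frequent ciphertext letter is 'N' (position 13).
Step 3: Shift = (13 - 4) mod 26 = 9.
Step 4: Decrypt 'BQN' by shifting back 9:
  B -> S
  Q -> H
  N -> E
Step 5: 'BQN' decrypts to 'SHE'.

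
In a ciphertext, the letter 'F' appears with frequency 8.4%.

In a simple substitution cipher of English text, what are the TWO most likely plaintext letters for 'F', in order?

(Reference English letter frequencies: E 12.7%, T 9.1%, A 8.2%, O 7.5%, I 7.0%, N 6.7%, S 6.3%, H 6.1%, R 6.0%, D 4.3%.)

Step 1: Observed frequency of 'F' is 8.4%.
Step 2: Compute distances to each reference frequency and sort:
  A (8.2%): difference = 0.2% <-- BEST
  T (9.1%): difference = 0.7% <-- RUNNER-UP
  O (7.5%): difference = 0.9%
  I (7.0%): difference = 1.4%
  N (6.7%): difference = 1.7%
Step 3: Most likely is 'A' (8.2%, diff 0.2%); second most likely is 'T' (9.1%, diff 0.7%).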